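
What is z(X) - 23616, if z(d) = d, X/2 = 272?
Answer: -23072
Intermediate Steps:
X = 544 (X = 2*272 = 544)
z(X) - 23616 = 544 - 23616 = -23072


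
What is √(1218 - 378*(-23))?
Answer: 2*√2478 ≈ 99.559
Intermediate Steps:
√(1218 - 378*(-23)) = √(1218 + 8694) = √9912 = 2*√2478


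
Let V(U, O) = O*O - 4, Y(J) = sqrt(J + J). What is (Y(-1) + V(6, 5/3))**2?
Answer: (-11 + 9*I*sqrt(2))**2/81 ≈ -0.50617 - 3.457*I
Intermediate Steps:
Y(J) = sqrt(2)*sqrt(J) (Y(J) = sqrt(2*J) = sqrt(2)*sqrt(J))
V(U, O) = -4 + O**2 (V(U, O) = O**2 - 4 = -4 + O**2)
(Y(-1) + V(6, 5/3))**2 = (sqrt(2)*sqrt(-1) + (-4 + (5/3)**2))**2 = (sqrt(2)*I + (-4 + (5*(1/3))**2))**2 = (I*sqrt(2) + (-4 + (5/3)**2))**2 = (I*sqrt(2) + (-4 + 25/9))**2 = (I*sqrt(2) - 11/9)**2 = (-11/9 + I*sqrt(2))**2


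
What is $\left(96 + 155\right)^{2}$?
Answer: $63001$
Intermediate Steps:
$\left(96 + 155\right)^{2} = 251^{2} = 63001$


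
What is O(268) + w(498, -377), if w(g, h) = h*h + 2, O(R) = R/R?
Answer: 142132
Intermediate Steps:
O(R) = 1
w(g, h) = 2 + h² (w(g, h) = h² + 2 = 2 + h²)
O(268) + w(498, -377) = 1 + (2 + (-377)²) = 1 + (2 + 142129) = 1 + 142131 = 142132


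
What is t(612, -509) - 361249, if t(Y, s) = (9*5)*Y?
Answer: -333709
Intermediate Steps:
t(Y, s) = 45*Y
t(612, -509) - 361249 = 45*612 - 361249 = 27540 - 361249 = -333709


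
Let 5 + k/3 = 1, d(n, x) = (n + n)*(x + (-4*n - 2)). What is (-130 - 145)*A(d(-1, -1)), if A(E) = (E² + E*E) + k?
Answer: 1100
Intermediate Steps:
d(n, x) = 2*n*(-2 + x - 4*n) (d(n, x) = (2*n)*(x + (-2 - 4*n)) = (2*n)*(-2 + x - 4*n) = 2*n*(-2 + x - 4*n))
k = -12 (k = -15 + 3*1 = -15 + 3 = -12)
A(E) = -12 + 2*E² (A(E) = (E² + E*E) - 12 = (E² + E²) - 12 = 2*E² - 12 = -12 + 2*E²)
(-130 - 145)*A(d(-1, -1)) = (-130 - 145)*(-12 + 2*(2*(-1)*(-2 - 1 - 4*(-1)))²) = -275*(-12 + 2*(2*(-1)*(-2 - 1 + 4))²) = -275*(-12 + 2*(2*(-1)*1)²) = -275*(-12 + 2*(-2)²) = -275*(-12 + 2*4) = -275*(-12 + 8) = -275*(-4) = 1100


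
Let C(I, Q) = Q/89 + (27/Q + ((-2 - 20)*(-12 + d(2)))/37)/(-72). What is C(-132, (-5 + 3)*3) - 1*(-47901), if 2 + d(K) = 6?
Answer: 22714237333/474192 ≈ 47901.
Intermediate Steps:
d(K) = 4 (d(K) = -2 + 6 = 4)
C(I, Q) = -22/333 - 3/(8*Q) + Q/89 (C(I, Q) = Q/89 + (27/Q + ((-2 - 20)*(-12 + 4))/37)/(-72) = Q*(1/89) + (27/Q - 22*(-8)*(1/37))*(-1/72) = Q/89 + (27/Q + 176*(1/37))*(-1/72) = Q/89 + (27/Q + 176/37)*(-1/72) = Q/89 + (176/37 + 27/Q)*(-1/72) = Q/89 + (-22/333 - 3/(8*Q)) = -22/333 - 3/(8*Q) + Q/89)
C(-132, (-5 + 3)*3) - 1*(-47901) = (-22/333 - 3*1/(3*(-5 + 3))/8 + ((-5 + 3)*3)/89) - 1*(-47901) = (-22/333 - 3/(8*((-2*3))) + (-2*3)/89) + 47901 = (-22/333 - 3/8/(-6) + (1/89)*(-6)) + 47901 = (-22/333 - 3/8*(-⅙) - 6/89) + 47901 = (-22/333 + 1/16 - 6/89) + 47901 = -33659/474192 + 47901 = 22714237333/474192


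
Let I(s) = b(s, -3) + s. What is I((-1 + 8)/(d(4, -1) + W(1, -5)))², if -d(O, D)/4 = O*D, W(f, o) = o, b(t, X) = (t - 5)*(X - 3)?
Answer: 87025/121 ≈ 719.21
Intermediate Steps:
b(t, X) = (-5 + t)*(-3 + X)
d(O, D) = -4*D*O (d(O, D) = -4*O*D = -4*D*O)
I(s) = 30 - 5*s (I(s) = (15 - 5*(-3) - 3*s - 3*s) + s = (15 + 15 - 3*s - 3*s) + s = (30 - 6*s) + s = 30 - 5*s)
I((-1 + 8)/(d(4, -1) + W(1, -5)))² = (30 - 5*(-1 + 8)/(-4*(-1)*4 - 5))² = (30 - 35/(16 - 5))² = (30 - 35/11)² = (295/11)² = 87025/121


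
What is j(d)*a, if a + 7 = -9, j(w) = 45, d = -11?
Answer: -720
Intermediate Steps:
a = -16 (a = -7 - 9 = -16)
j(d)*a = 45*(-16) = -720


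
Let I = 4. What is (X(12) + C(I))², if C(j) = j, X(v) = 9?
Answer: 169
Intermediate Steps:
(X(12) + C(I))² = (9 + 4)² = 13² = 169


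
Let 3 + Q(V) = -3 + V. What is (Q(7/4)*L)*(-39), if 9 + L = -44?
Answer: -35139/4 ≈ -8784.8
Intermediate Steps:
Q(V) = -6 + V (Q(V) = -3 + (-3 + V) = -6 + V)
L = -53 (L = -9 - 44 = -53)
(Q(7/4)*L)*(-39) = ((-6 + 7/4)*(-53))*(-39) = -17/4*(-53)*(-39) = (901/4)*(-39) = -35139/4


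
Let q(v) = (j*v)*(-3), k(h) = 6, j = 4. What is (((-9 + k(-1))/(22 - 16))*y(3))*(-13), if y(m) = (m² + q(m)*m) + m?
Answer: -624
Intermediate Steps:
q(v) = -12*v (q(v) = (4*v)*(-3) = -12*v)
y(m) = m - 11*m² (y(m) = (m² + (-12*m)*m) + m = (m² - 12*m²) + m = -11*m² + m = m - 11*m²)
(((-9 + k(-1))/(22 - 16))*y(3))*(-13) = (((-9 + 6)/(22 - 16))*(3*(1 - 11*3)))*(-13) = ((-3/6)*(3*(1 - 33)))*(-13) = ((-3*⅙)*(3*(-32)))*(-13) = -½*(-96)*(-13) = 48*(-13) = -624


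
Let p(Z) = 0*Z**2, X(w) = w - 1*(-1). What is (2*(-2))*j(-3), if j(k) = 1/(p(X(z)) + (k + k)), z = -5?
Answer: 2/3 ≈ 0.66667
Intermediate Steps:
X(w) = 1 + w (X(w) = w + 1 = 1 + w)
p(Z) = 0
j(k) = 1/(2*k) (j(k) = 1/(0 + (k + k)) = 1/(0 + 2*k) = 1/(2*k))
(2*(-2))*j(-3) = (2*(-2))*((1/2)/(-3)) = -2*(-1)/3 = -4*(-1/6) = 2/3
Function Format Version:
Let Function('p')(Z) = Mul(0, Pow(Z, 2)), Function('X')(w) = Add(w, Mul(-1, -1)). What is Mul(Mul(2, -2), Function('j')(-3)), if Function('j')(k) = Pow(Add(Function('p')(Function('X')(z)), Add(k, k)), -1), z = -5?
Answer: Rational(2, 3) ≈ 0.66667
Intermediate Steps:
Function('X')(w) = Add(1, w) (Function('X')(w) = Add(w, 1) = Add(1, w))
Function('p')(Z) = 0
Function('j')(k) = Mul(Rational(1, 2), Pow(k, -1)) (Function('j')(k) = Pow(Add(0, Add(k, k)), -1) = Pow(Add(0, Mul(2, k)), -1) = Pow(Mul(2, k), -1) = Mul(Rational(1, 2), Pow(k, -1)))
Mul(Mul(2, -2), Function('j')(-3)) = Mul(Mul(2, -2), Mul(Rational(1, 2), Pow(-3, -1))) = Mul(-4, Mul(Rational(1, 2), Rational(-1, 3))) = Mul(-4, Rational(-1, 6)) = Rational(2, 3)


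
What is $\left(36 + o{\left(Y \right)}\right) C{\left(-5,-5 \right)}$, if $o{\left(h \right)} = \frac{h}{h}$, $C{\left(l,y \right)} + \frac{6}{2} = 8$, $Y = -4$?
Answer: $185$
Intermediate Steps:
$C{\left(l,y \right)} = 5$ ($C{\left(l,y \right)} = -3 + 8 = 5$)
$o{\left(h \right)} = 1$
$\left(36 + o{\left(Y \right)}\right) C{\left(-5,-5 \right)} = \left(36 + 1\right) 5 = 37 \cdot 5 = 185$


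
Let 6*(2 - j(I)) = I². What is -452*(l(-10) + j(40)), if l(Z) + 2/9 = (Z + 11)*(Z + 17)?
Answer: 1049092/9 ≈ 1.1657e+5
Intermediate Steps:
j(I) = 2 - I²/6
l(Z) = -2/9 + (11 + Z)*(17 + Z) (l(Z) = -2/9 + (Z + 11)*(Z + 17) = -2/9 + (11 + Z)*(17 + Z))
-452*(l(-10) + j(40)) = -452*((1681/9 + (-10)² + 28*(-10)) + (2 - ⅙*40²)) = -452*((1681/9 + 100 - 280) + (2 - ⅙*1600)) = -452*(61/9 + (2 - 800/3)) = -452*(61/9 - 794/3) = -452*(-2321/9) = 1049092/9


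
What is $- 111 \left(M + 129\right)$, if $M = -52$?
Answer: $-8547$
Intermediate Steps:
$- 111 \left(M + 129\right) = - 111 \left(-52 + 129\right) = \left(-111\right) 77 = -8547$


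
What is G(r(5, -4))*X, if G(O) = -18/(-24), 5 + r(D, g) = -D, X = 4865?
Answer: 14595/4 ≈ 3648.8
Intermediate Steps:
r(D, g) = -5 - D
G(O) = ¾ (G(O) = -18*(-1/24) = ¾)
G(r(5, -4))*X = (¾)*4865 = 14595/4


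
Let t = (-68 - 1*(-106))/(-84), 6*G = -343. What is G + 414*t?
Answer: -10267/42 ≈ -244.45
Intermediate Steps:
G = -343/6 (G = (1/6)*(-343) = -343/6 ≈ -57.167)
t = -19/42 (t = (-68 + 106)*(-1/84) = 38*(-1/84) = -19/42 ≈ -0.45238)
G + 414*t = -343/6 + 414*(-19/42) = -343/6 - 1311/7 = -10267/42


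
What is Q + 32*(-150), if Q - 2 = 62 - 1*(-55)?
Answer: -4681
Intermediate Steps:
Q = 119 (Q = 2 + (62 - 1*(-55)) = 2 + (62 + 55) = 2 + 117 = 119)
Q + 32*(-150) = 119 + 32*(-150) = 119 - 4800 = -4681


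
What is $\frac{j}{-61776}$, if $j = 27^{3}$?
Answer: $- \frac{729}{2288} \approx -0.31862$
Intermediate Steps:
$j = 19683$
$\frac{j}{-61776} = \frac{19683}{-61776} = 19683 \left(- \frac{1}{61776}\right) = - \frac{729}{2288}$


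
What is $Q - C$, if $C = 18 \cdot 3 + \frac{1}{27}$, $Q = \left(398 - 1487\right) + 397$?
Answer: $- \frac{20143}{27} \approx -746.04$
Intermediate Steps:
$Q = -692$ ($Q = -1089 + 397 = -692$)
$C = \frac{1459}{27}$ ($C = 54 + \frac{1}{27} = \frac{1459}{27} \approx 54.037$)
$Q - C = -692 - \frac{1459}{27} = - \frac{20143}{27}$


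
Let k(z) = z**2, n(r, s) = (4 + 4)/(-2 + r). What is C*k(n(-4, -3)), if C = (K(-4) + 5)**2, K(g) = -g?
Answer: 144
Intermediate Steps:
n(r, s) = 8/(-2 + r)
C = 81 (C = (-1*(-4) + 5)**2 = (4 + 5)**2 = 9**2 = 81)
C*k(n(-4, -3)) = 81*(8/(-2 - 4))**2 = 81*(8/(-6))**2 = 81*(8*(-1/6))**2 = 81*(-4/3)**2 = 81*(16/9) = 144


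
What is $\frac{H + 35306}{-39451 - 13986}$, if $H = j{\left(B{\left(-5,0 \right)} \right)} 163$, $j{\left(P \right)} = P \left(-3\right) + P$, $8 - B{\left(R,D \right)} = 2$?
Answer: $- \frac{33350}{53437} \approx -0.6241$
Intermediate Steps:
$B{\left(R,D \right)} = 6$ ($B{\left(R,D \right)} = 8 - 2 = 6$)
$j{\left(P \right)} = - 2 P$ ($j{\left(P \right)} = - 3 P + P = - 2 P$)
$H = -1956$ ($H = \left(-2\right) 6 \cdot 163 = \left(-12\right) 163 = -1956$)
$\frac{H + 35306}{-39451 - 13986} = \frac{-1956 + 35306}{-39451 - 13986} = \frac{33350}{-53437} = 33350 \left(- \frac{1}{53437}\right) = - \frac{33350}{53437}$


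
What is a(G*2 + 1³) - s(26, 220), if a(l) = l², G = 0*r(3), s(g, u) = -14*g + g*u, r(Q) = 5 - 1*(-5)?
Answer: -5355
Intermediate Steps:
r(Q) = 10 (r(Q) = 5 + 5 = 10)
G = 0 (G = 0*10 = 0)
a(G*2 + 1³) - s(26, 220) = (0*2 + 1³)² - 26*(-14 + 220) = (0 + 1)² - 26*206 = 1² - 1*5356 = 1 - 5356 = -5355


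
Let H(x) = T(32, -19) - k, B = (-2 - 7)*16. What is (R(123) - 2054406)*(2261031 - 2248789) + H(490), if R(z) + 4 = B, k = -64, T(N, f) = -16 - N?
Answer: -25151850052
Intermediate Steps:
B = -144 (B = -9*16 = -144)
R(z) = -148 (R(z) = -4 - 144 = -148)
H(x) = 16 (H(x) = (-16 - 1*32) - 1*(-64) = (-16 - 32) + 64 = -48 + 64 = 16)
(R(123) - 2054406)*(2261031 - 2248789) + H(490) = (-148 - 2054406)*(2261031 - 2248789) + 16 = -2054554*12242 + 16 = -25151850068 + 16 = -25151850052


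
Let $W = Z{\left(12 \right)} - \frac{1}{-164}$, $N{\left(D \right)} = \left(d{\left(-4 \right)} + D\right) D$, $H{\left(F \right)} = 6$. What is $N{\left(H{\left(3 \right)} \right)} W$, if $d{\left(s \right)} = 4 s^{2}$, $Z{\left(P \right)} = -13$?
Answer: $- \frac{223755}{41} \approx -5457.4$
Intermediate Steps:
$N{\left(D \right)} = D \left(64 + D\right)$ ($N{\left(D \right)} = \left(4 \left(-4\right)^{2} + D\right) D = \left(4 \cdot 16 + D\right) D = \left(64 + D\right) D = D \left(64 + D\right)$)
$W = - \frac{2131}{164}$ ($W = -13 - \frac{1}{-164} = -13 - - \frac{1}{164} = -13 + \frac{1}{164} = - \frac{2131}{164} \approx -12.994$)
$N{\left(H{\left(3 \right)} \right)} W = 6 \left(64 + 6\right) \left(- \frac{2131}{164}\right) = 6 \cdot 70 \left(- \frac{2131}{164}\right) = 420 \left(- \frac{2131}{164}\right) = - \frac{223755}{41}$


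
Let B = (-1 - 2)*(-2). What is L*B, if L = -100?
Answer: -600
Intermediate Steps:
B = 6 (B = -3*(-2) = 6)
L*B = -100*6 = -600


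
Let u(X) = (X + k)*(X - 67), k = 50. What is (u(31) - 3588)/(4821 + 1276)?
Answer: -6504/6097 ≈ -1.0668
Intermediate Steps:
u(X) = (-67 + X)*(50 + X) (u(X) = (X + 50)*(X - 67) = (50 + X)*(-67 + X) = (-67 + X)*(50 + X))
(u(31) - 3588)/(4821 + 1276) = ((-3350 + 31² - 17*31) - 3588)/(4821 + 1276) = ((-3350 + 961 - 527) - 3588)/6097 = (-2916 - 3588)*(1/6097) = -6504*1/6097 = -6504/6097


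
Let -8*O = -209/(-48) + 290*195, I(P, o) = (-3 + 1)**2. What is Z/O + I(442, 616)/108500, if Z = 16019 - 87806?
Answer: 747736106609/73633769125 ≈ 10.155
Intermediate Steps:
Z = -71787
I(P, o) = 4 (I(P, o) = (-2)**2 = 4)
O = -2714609/384 (O = -(-209/(-48) + 290*195)/8 = -(-209*(-1/48) + 56550)/8 = -(209/48 + 56550)/8 = -1/8*2714609/48 = -2714609/384 ≈ -7069.3)
Z/O + I(442, 616)/108500 = -71787/(-2714609/384) + 4/108500 = -71787*(-384/2714609) + 4*(1/108500) = 27566208/2714609 + 1/27125 = 747736106609/73633769125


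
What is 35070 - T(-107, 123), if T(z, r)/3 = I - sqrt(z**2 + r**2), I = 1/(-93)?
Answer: 1087171/31 + 3*sqrt(26578) ≈ 35559.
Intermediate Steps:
I = -1/93 ≈ -0.010753
T(z, r) = -1/31 - 3*sqrt(r**2 + z**2) (T(z, r) = 3*(-1/93 - sqrt(z**2 + r**2)) = 3*(-1/93 - sqrt(r**2 + z**2)) = -1/31 - 3*sqrt(r**2 + z**2))
35070 - T(-107, 123) = 35070 - (-1/31 - 3*sqrt(123**2 + (-107)**2)) = 35070 - (-1/31 - 3*sqrt(15129 + 11449)) = 35070 - (-1/31 - 3*sqrt(26578)) = 35070 + (1/31 + 3*sqrt(26578)) = 1087171/31 + 3*sqrt(26578)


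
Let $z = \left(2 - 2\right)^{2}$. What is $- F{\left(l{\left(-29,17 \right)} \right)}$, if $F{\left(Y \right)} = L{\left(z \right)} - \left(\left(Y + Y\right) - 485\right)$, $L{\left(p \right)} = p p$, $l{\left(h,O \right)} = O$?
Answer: $-451$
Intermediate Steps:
$z = 0$ ($z = \left(2 - 2\right)^{2} = 0^{2} = 0$)
$L{\left(p \right)} = p^{2}$
$F{\left(Y \right)} = 485 - 2 Y$ ($F{\left(Y \right)} = 0^{2} - \left(\left(Y + Y\right) - 485\right) = 0 - \left(2 Y - 485\right) = 0 - \left(-485 + 2 Y\right) = 485 - 2 Y$)
$- F{\left(l{\left(-29,17 \right)} \right)} = - (485 - 34) = \left(-1\right) 451 = -451$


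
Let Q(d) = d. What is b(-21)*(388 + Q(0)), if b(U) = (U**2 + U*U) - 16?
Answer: 336008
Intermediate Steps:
b(U) = -16 + 2*U**2 (b(U) = (U**2 + U**2) - 16 = 2*U**2 - 16 = -16 + 2*U**2)
b(-21)*(388 + Q(0)) = (-16 + 2*(-21)**2)*(388 + 0) = (-16 + 2*441)*388 = (-16 + 882)*388 = 866*388 = 336008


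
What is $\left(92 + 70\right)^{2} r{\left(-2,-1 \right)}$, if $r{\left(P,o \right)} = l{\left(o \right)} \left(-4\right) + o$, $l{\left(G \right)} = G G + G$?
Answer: $-26244$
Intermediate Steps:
$l{\left(G \right)} = G + G^{2}$ ($l{\left(G \right)} = G^{2} + G = G + G^{2}$)
$r{\left(P,o \right)} = o - 4 o \left(1 + o\right)$ ($r{\left(P,o \right)} = o \left(1 + o\right) \left(-4\right) + o = - 4 o \left(1 + o\right) + o = o - 4 o \left(1 + o\right)$)
$\left(92 + 70\right)^{2} r{\left(-2,-1 \right)} = \left(92 + 70\right)^{2} \left(- (-3 - -4)\right) = 162^{2} \left(- (-3 + 4)\right) = 26244 \left(\left(-1\right) 1\right) = 26244 \left(-1\right) = -26244$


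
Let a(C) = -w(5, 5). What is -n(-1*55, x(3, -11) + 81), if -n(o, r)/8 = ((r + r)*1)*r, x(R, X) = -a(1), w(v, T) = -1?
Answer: 102400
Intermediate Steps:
a(C) = 1 (a(C) = -1*(-1) = 1)
x(R, X) = -1 (x(R, X) = -1*1 = -1)
n(o, r) = -16*r² (n(o, r) = -8*(r + r)*1*r = -8*(2*r)*1*r = -8*2*r*r = -16*r²)
-n(-1*55, x(3, -11) + 81) = -(-16)*(-1 + 81)² = -(-16)*80² = -(-16)*6400 = -1*(-102400) = 102400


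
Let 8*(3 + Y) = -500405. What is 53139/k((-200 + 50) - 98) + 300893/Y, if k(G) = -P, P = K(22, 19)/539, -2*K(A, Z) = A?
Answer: 1303020127775/500429 ≈ 2.6038e+6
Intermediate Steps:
Y = -500429/8 (Y = -3 + (⅛)*(-500405) = -3 - 500405/8 = -500429/8 ≈ -62554.)
K(A, Z) = -A/2
P = -1/49 (P = -½*22/539 = -11*1/539 = -1/49 ≈ -0.020408)
k(G) = 1/49 (k(G) = -1*(-1/49) = 1/49)
53139/k((-200 + 50) - 98) + 300893/Y = 53139/(1/49) + 300893/(-500429/8) = 53139*49 + 300893*(-8/500429) = 2603811 - 2407144/500429 = 1303020127775/500429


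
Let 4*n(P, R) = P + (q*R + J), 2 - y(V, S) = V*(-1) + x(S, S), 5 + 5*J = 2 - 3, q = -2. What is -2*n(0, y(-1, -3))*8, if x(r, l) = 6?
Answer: -176/5 ≈ -35.200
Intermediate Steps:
J = -6/5 (J = -1 + (2 - 3)/5 = -1 + (1/5)*(-1) = -1 - 1/5 = -6/5 ≈ -1.2000)
y(V, S) = -4 + V (y(V, S) = 2 - (V*(-1) + 6) = 2 - (-V + 6) = 2 - (6 - V) = 2 + (-6 + V) = -4 + V)
n(P, R) = -3/10 - R/2 + P/4 (n(P, R) = (P + (-2*R - 6/5))/4 = (P + (-6/5 - 2*R))/4 = (-6/5 + P - 2*R)/4 = -3/10 - R/2 + P/4)
-2*n(0, y(-1, -3))*8 = -2*(-3/10 - (-4 - 1)/2 + (1/4)*0)*8 = -2*(-3/10 - 1/2*(-5) + 0)*8 = -2*(-3/10 + 5/2 + 0)*8 = -2*11/5*8 = -22/5*8 = -176/5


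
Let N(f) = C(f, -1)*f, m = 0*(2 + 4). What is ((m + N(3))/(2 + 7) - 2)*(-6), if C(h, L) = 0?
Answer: 12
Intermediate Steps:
m = 0 (m = 0*6 = 0)
N(f) = 0 (N(f) = 0*f = 0)
((m + N(3))/(2 + 7) - 2)*(-6) = ((0 + 0)/(2 + 7) - 2)*(-6) = (0/9 - 2)*(-6) = (0*(⅑) - 2)*(-6) = (0 - 2)*(-6) = -2*(-6) = 12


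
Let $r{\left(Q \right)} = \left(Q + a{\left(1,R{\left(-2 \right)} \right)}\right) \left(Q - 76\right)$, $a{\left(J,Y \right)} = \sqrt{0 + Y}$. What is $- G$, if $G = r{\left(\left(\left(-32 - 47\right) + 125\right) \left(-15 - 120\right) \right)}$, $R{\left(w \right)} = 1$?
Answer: $-39029774$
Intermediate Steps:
$a{\left(J,Y \right)} = \sqrt{Y}$
$r{\left(Q \right)} = \left(1 + Q\right) \left(-76 + Q\right)$ ($r{\left(Q \right)} = \left(Q + \sqrt{1}\right) \left(Q - 76\right) = \left(Q + 1\right) \left(-76 + Q\right) = \left(1 + Q\right) \left(-76 + Q\right)$)
$G = 39029774$ ($G = -76 + \left(\left(\left(-32 - 47\right) + 125\right) \left(-15 - 120\right)\right)^{2} - 75 \left(\left(-32 - 47\right) + 125\right) \left(-15 - 120\right) = -76 + \left(\left(-79 + 125\right) \left(-135\right)\right)^{2} - 75 \left(-79 + 125\right) \left(-135\right) = -76 + \left(46 \left(-135\right)\right)^{2} - 75 \cdot 46 \left(-135\right) = -76 + \left(-6210\right)^{2} - -465750 = -76 + 38564100 + 465750 = 39029774$)
$- G = \left(-1\right) 39029774 = -39029774$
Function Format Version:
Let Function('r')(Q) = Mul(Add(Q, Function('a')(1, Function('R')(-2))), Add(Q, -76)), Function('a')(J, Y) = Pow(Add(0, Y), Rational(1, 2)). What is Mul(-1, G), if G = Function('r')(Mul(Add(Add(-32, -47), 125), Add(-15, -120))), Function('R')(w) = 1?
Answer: -39029774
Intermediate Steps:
Function('a')(J, Y) = Pow(Y, Rational(1, 2))
Function('r')(Q) = Mul(Add(1, Q), Add(-76, Q)) (Function('r')(Q) = Mul(Add(Q, Pow(1, Rational(1, 2))), Add(Q, -76)) = Mul(Add(Q, 1), Add(-76, Q)) = Mul(Add(1, Q), Add(-76, Q)))
G = 39029774 (G = Add(-76, Pow(Mul(Add(Add(-32, -47), 125), Add(-15, -120)), 2), Mul(-75, Mul(Add(Add(-32, -47), 125), Add(-15, -120)))) = Add(-76, Pow(Mul(Add(-79, 125), -135), 2), Mul(-75, Mul(Add(-79, 125), -135))) = Add(-76, Pow(Mul(46, -135), 2), Mul(-75, Mul(46, -135))) = Add(-76, Pow(-6210, 2), Mul(-75, -6210)) = Add(-76, 38564100, 465750) = 39029774)
Mul(-1, G) = Mul(-1, 39029774) = -39029774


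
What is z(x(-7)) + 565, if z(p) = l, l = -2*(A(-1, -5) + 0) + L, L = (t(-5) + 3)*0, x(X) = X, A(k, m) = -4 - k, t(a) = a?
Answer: 571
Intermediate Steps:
L = 0 (L = (-5 + 3)*0 = -2*0 = 0)
l = 6 (l = -2*((-4 - 1*(-1)) + 0) + 0 = -2*((-4 + 1) + 0) + 0 = -2*(-3 + 0) + 0 = -2*(-3) + 0 = 6 + 0 = 6)
z(p) = 6
z(x(-7)) + 565 = 6 + 565 = 571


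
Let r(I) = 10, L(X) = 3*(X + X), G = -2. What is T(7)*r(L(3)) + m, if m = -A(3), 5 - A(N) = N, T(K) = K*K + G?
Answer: 468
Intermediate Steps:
L(X) = 6*X (L(X) = 3*(2*X) = 6*X)
T(K) = -2 + K² (T(K) = K*K - 2 = K² - 2 = -2 + K²)
A(N) = 5 - N
m = -2 (m = -(5 - 1*3) = -(5 - 3) = -1*2 = -2)
T(7)*r(L(3)) + m = (-2 + 7²)*10 - 2 = (-2 + 49)*10 - 2 = 47*10 - 2 = 470 - 2 = 468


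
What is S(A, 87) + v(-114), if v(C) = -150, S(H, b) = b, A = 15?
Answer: -63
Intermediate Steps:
S(A, 87) + v(-114) = 87 - 150 = -63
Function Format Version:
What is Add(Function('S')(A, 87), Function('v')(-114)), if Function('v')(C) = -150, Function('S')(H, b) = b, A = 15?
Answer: -63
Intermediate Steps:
Add(Function('S')(A, 87), Function('v')(-114)) = Add(87, -150) = -63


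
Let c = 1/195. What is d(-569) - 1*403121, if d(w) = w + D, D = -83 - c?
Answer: -78735736/195 ≈ -4.0377e+5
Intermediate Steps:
c = 1/195 ≈ 0.0051282
D = -16186/195 (D = -83 - 1*1/195 = -83 - 1/195 = -16186/195 ≈ -83.005)
d(w) = -16186/195 + w (d(w) = w - 16186/195 = -16186/195 + w)
d(-569) - 1*403121 = (-16186/195 - 569) - 1*403121 = -127141/195 - 403121 = -78735736/195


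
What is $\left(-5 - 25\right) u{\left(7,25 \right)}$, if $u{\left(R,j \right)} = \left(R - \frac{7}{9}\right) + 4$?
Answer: $- \frac{920}{3} \approx -306.67$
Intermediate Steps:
$u{\left(R,j \right)} = \frac{29}{9} + R$ ($u{\left(R,j \right)} = \left(R - \frac{7}{9}\right) + 4 = \left(- \frac{7}{9} + R\right) + 4 = \frac{29}{9} + R$)
$\left(-5 - 25\right) u{\left(7,25 \right)} = \left(-5 - 25\right) \left(\frac{29}{9} + 7\right) = \left(-30\right) \frac{92}{9} = - \frac{920}{3}$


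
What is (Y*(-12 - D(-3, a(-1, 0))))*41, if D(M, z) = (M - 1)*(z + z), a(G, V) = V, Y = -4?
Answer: 1968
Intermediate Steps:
D(M, z) = 2*z*(-1 + M) (D(M, z) = (-1 + M)*(2*z) = 2*z*(-1 + M))
(Y*(-12 - D(-3, a(-1, 0))))*41 = -4*(-12 - 2*0*(-1 - 3))*41 = -4*(-12 - 2*0*(-4))*41 = -4*(-12 - 1*0)*41 = -4*(-12 + 0)*41 = -4*(-12)*41 = 48*41 = 1968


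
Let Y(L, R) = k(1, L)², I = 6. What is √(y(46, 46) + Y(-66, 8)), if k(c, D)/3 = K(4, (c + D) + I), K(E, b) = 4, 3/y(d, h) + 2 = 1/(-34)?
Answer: √75394/23 ≈ 11.938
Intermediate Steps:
y(d, h) = -34/23 (y(d, h) = 3/(-2 + 1/(-34)) = 3/(-2 - 1/34) = 3/(-69/34) = 3*(-34/69) = -34/23)
k(c, D) = 12 (k(c, D) = 3*4 = 12)
Y(L, R) = 144 (Y(L, R) = 12² = 144)
√(y(46, 46) + Y(-66, 8)) = √(-34/23 + 144) = √(3278/23) = √75394/23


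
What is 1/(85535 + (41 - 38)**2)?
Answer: 1/85544 ≈ 1.1690e-5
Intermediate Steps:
1/(85535 + (41 - 38)**2) = 1/(85535 + 3**2) = 1/(85535 + 9) = 1/85544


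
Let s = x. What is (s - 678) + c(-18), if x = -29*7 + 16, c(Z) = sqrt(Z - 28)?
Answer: -865 + I*sqrt(46) ≈ -865.0 + 6.7823*I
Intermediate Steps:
c(Z) = sqrt(-28 + Z)
x = -187 (x = -203 + 16 = -187)
s = -187
(s - 678) + c(-18) = (-187 - 678) + sqrt(-28 - 18) = -865 + sqrt(-46) = -865 + I*sqrt(46)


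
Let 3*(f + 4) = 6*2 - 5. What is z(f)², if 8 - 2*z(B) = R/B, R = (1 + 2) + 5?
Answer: 1024/25 ≈ 40.960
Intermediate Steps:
R = 8 (R = 3 + 5 = 8)
f = -5/3 (f = -4 + (6*2 - 5)/3 = -4 + (12 - 5)/3 = -4 + (⅓)*7 = -4 + 7/3 = -5/3 ≈ -1.6667)
z(B) = 4 - 4/B
z(f)² = (4 - 4/(-5/3))² = (4 - 4*(-⅗))² = (4 + 12/5)² = (32/5)² = 1024/25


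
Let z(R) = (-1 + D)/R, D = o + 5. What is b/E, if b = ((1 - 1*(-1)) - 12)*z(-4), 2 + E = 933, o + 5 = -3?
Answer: -10/931 ≈ -0.010741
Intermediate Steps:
o = -8 (o = -5 - 3 = -8)
D = -3 (D = -8 + 5 = -3)
E = 931 (E = -2 + 933 = 931)
z(R) = -4/R (z(R) = (-1 - 3)/R = -4/R)
b = -10 (b = ((1 - 1*(-1)) - 12)*(-4/(-4)) = ((1 + 1) - 12)*(-4*(-¼)) = (2 - 12)*1 = -10*1 = -10)
b/E = -10/931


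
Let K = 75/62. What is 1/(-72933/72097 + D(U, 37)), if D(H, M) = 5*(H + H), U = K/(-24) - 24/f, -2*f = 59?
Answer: 1054923304/6983555849 ≈ 0.15106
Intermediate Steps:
f = -59/2 (f = -1/2*59 = -59/2 ≈ -29.500)
K = 75/62 (K = 75*(1/62) = 75/62 ≈ 1.2097)
U = 22333/29264 (U = (75/62)/(-24) - 24/(-59/2) = (75/62)*(-1/24) - 24*(-2/59) = -25/496 + 48/59 = 22333/29264 ≈ 0.76316)
D(H, M) = 10*H (D(H, M) = 5*(2*H) = 10*H)
1/(-72933/72097 + D(U, 37)) = 1/(-72933/72097 + 10*(22333/29264)) = 1/(-72933*1/72097 + 111665/14632) = 1/(-72933/72097 + 111665/14632) = 1/(6983555849/1054923304) = 1054923304/6983555849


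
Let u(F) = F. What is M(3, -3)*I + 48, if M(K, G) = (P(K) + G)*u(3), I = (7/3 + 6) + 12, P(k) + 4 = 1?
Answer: -318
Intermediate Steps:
P(k) = -3 (P(k) = -4 + 1 = -3)
I = 61/3 (I = (7*(1/3) + 6) + 12 = (7/3 + 6) + 12 = 25/3 + 12 = 61/3 ≈ 20.333)
M(K, G) = -9 + 3*G (M(K, G) = (-3 + G)*3 = -9 + 3*G)
M(3, -3)*I + 48 = (-9 + 3*(-3))*(61/3) + 48 = (-9 - 9)*(61/3) + 48 = -18*61/3 + 48 = -366 + 48 = -318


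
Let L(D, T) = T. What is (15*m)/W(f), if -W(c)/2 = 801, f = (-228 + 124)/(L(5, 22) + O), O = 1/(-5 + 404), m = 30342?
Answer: -25285/89 ≈ -284.10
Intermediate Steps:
O = 1/399 ≈ 0.0025063
f = -41496/8779 (f = (-228 + 124)/(22 + 1/399) = -104/8779/399 = -104*399/8779 = -41496/8779 ≈ -4.7267)
W(c) = -1602 (W(c) = -2*801 = -1602)
(15*m)/W(f) = (15*30342)/(-1602) = 455130*(-1/1602) = -25285/89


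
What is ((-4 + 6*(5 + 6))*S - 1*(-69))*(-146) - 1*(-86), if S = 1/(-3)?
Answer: -20912/3 ≈ -6970.7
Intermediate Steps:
S = -⅓ ≈ -0.33333
((-4 + 6*(5 + 6))*S - 1*(-69))*(-146) - 1*(-86) = ((-4 + 6*(5 + 6))*(-⅓) - 1*(-69))*(-146) - 1*(-86) = ((-4 + 6*11)*(-⅓) + 69)*(-146) + 86 = ((-4 + 66)*(-⅓) + 69)*(-146) + 86 = (62*(-⅓) + 69)*(-146) + 86 = (-62/3 + 69)*(-146) + 86 = (145/3)*(-146) + 86 = -21170/3 + 86 = -20912/3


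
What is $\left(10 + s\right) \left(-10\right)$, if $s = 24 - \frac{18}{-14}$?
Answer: $- \frac{2470}{7} \approx -352.86$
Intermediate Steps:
$s = \frac{177}{7}$ ($s = 24 - - \frac{9}{7} = 24 + \frac{9}{7} = \frac{177}{7} \approx 25.286$)
$\left(10 + s\right) \left(-10\right) = \left(10 + \frac{177}{7}\right) \left(-10\right) = \frac{247}{7} \left(-10\right) = - \frac{2470}{7}$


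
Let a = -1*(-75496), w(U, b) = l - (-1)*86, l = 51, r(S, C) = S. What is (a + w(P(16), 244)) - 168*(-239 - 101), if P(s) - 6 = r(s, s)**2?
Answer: 132753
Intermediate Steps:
P(s) = 6 + s**2
w(U, b) = 137 (w(U, b) = 51 - (-1)*86 = 51 - 1*(-86) = 51 + 86 = 137)
a = 75496
(a + w(P(16), 244)) - 168*(-239 - 101) = (75496 + 137) - 168*(-239 - 101) = 75633 - 168*(-340) = 75633 + 57120 = 132753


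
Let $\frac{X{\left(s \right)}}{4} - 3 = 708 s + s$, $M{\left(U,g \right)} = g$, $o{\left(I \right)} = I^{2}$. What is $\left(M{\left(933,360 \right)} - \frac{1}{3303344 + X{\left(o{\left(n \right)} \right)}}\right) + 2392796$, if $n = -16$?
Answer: $\frac{9642915778031}{4029372} \approx 2.3932 \cdot 10^{6}$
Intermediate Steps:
$X{\left(s \right)} = 12 + 2836 s$ ($X{\left(s \right)} = 12 + 4 \left(708 s + s\right) = 12 + 4 \cdot 709 s = 12 + 2836 s$)
$\left(M{\left(933,360 \right)} - \frac{1}{3303344 + X{\left(o{\left(n \right)} \right)}}\right) + 2392796 = \left(360 - \frac{1}{3303344 + \left(12 + 2836 \left(-16\right)^{2}\right)}\right) + 2392796 = \left(360 - \frac{1}{3303344 + \left(12 + 2836 \cdot 256\right)}\right) + 2392796 = \left(360 - \frac{1}{3303344 + \left(12 + 726016\right)}\right) + 2392796 = \left(360 - \frac{1}{3303344 + 726028}\right) + 2392796 = \left(360 - \frac{1}{4029372}\right) + 2392796 = \frac{1450573919}{4029372} + 2392796 = \frac{9642915778031}{4029372}$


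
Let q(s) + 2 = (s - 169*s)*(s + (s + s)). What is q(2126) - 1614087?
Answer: -2279631593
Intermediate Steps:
q(s) = -2 - 504*s**2 (q(s) = -2 + (s - 169*s)*(s + (s + s)) = -2 + (-168*s)*(s + 2*s) = -2 + (-168*s)*(3*s) = -2 - 504*s**2)
q(2126) - 1614087 = (-2 - 504*2126**2) - 1614087 = (-2 - 504*4519876) - 1614087 = (-2 - 2278017504) - 1614087 = -2278017506 - 1614087 = -2279631593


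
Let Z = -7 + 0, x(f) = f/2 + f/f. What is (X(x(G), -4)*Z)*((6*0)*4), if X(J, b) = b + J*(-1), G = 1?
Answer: 0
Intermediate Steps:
x(f) = 1 + f/2 (x(f) = f*(1/2) + 1 = f/2 + 1 = 1 + f/2)
Z = -7
X(J, b) = b - J
(X(x(G), -4)*Z)*((6*0)*4) = ((-4 - (1 + (1/2)*1))*(-7))*((6*0)*4) = ((-4 - (1 + 1/2))*(-7))*(0*4) = ((-4 - 1*3/2)*(-7))*0 = ((-4 - 3/2)*(-7))*0 = -11/2*(-7)*0 = (77/2)*0 = 0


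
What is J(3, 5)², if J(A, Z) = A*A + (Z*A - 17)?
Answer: 49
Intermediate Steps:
J(A, Z) = -17 + A² + A*Z (J(A, Z) = A² + (A*Z - 17) = A² + (-17 + A*Z) = -17 + A² + A*Z)
J(3, 5)² = (-17 + 3² + 3*5)² = (-17 + 9 + 15)² = 7² = 49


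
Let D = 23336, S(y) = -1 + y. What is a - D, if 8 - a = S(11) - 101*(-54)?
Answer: -28792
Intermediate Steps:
a = -5456 (a = 8 - ((-1 + 11) - 101*(-54)) = 8 - (10 + 5454) = 8 - 1*5464 = 8 - 5464 = -5456)
a - D = -5456 - 1*23336 = -5456 - 23336 = -28792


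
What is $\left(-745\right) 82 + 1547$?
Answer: $-59543$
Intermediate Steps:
$\left(-745\right) 82 + 1547 = -61090 + 1547 = -59543$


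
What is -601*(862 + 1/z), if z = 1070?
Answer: -554326941/1070 ≈ -5.1806e+5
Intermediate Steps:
-601*(862 + 1/z) = -601*(862 + 1/1070) = -601*922341/1070 = -554326941/1070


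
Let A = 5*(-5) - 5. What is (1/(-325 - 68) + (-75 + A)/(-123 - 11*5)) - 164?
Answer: -11431369/69954 ≈ -163.41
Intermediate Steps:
A = -30 (A = -25 - 5 = -30)
(1/(-325 - 68) + (-75 + A)/(-123 - 11*5)) - 164 = (1/(-325 - 68) + (-75 - 30)/(-123 - 11*5)) - 164 = (1/(-393) - 105/(-123 - 55)) - 164 = (-1/393 - 105/(-178)) - 164 = (-1/393 - 105*(-1/178)) - 164 = (-1/393 + 105/178) - 164 = 41087/69954 - 164 = -11431369/69954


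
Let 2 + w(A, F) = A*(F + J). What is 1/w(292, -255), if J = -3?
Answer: -1/75338 ≈ -1.3274e-5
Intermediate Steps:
w(A, F) = -2 + A*(-3 + F) (w(A, F) = -2 + A*(F - 3) = -2 + A*(-3 + F))
1/w(292, -255) = 1/(-2 - 3*292 + 292*(-255)) = 1/(-2 - 876 - 74460) = 1/(-75338) = -1/75338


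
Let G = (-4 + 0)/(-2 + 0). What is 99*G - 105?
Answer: 93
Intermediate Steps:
G = 2 (G = -4/(-2) = -4*(-½) = 2)
99*G - 105 = 99*2 - 105 = 198 - 105 = 93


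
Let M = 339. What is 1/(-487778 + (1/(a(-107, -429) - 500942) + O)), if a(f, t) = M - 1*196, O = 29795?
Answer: -500799/229357428418 ≈ -2.1835e-6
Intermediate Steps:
a(f, t) = 143 (a(f, t) = 339 - 1*196 = 339 - 196 = 143)
1/(-487778 + (1/(a(-107, -429) - 500942) + O)) = 1/(-487778 + (1/(143 - 500942) + 29795)) = 1/(-487778 + (1/(-500799) + 29795)) = 1/(-487778 + (-1/500799 + 29795)) = 1/(-487778 + 14921306204/500799) = 1/(-229357428418/500799) = -500799/229357428418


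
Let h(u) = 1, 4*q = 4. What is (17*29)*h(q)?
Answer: 493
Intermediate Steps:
q = 1 (q = (¼)*4 = 1)
(17*29)*h(q) = (17*29)*1 = 493*1 = 493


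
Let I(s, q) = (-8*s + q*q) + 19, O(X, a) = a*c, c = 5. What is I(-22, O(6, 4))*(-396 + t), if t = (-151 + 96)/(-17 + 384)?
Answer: -86505265/367 ≈ -2.3571e+5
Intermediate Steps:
O(X, a) = 5*a (O(X, a) = a*5 = 5*a)
I(s, q) = 19 + q² - 8*s (I(s, q) = (-8*s + q²) + 19 = (q² - 8*s) + 19 = 19 + q² - 8*s)
t = -55/367 ≈ -0.14986
I(-22, O(6, 4))*(-396 + t) = (19 + (5*4)² - 8*(-22))*(-396 - 55/367) = (19 + 20² + 176)*(-145387/367) = (19 + 400 + 176)*(-145387/367) = 595*(-145387/367) = -86505265/367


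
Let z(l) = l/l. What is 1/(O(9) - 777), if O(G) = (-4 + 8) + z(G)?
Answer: -1/772 ≈ -0.0012953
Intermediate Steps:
z(l) = 1
O(G) = 5 (O(G) = (-4 + 8) + 1 = 4 + 1 = 5)
1/(O(9) - 777) = 1/(5 - 777) = 1/(-772) = -1/772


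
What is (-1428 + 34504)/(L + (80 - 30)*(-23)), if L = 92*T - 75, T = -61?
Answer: -33076/6837 ≈ -4.8378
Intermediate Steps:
L = -5687 (L = 92*(-61) - 75 = -5612 - 75 = -5687)
(-1428 + 34504)/(L + (80 - 30)*(-23)) = (-1428 + 34504)/(-5687 + (80 - 30)*(-23)) = 33076/(-5687 + 50*(-23)) = 33076/(-5687 - 1150) = 33076/(-6837) = 33076*(-1/6837) = -33076/6837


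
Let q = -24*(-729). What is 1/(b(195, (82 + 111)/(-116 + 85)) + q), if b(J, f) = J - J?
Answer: 1/17496 ≈ 5.7156e-5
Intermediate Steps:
b(J, f) = 0
q = 17496
1/(b(195, (82 + 111)/(-116 + 85)) + q) = 1/(0 + 17496) = 1/17496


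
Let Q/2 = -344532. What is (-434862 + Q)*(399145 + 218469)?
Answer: -694152432564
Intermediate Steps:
Q = -689064 (Q = 2*(-344532) = -689064)
(-434862 + Q)*(399145 + 218469) = (-434862 - 689064)*(399145 + 218469) = -1123926*617614 = -694152432564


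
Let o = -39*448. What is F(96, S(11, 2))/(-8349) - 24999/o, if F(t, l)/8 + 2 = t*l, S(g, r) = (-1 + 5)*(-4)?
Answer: 10863901/3740352 ≈ 2.9045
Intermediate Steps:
S(g, r) = -16 (S(g, r) = 4*(-4) = -16)
F(t, l) = -16 + 8*l*t (F(t, l) = -16 + 8*(t*l) = -16 + 8*(l*t) = -16 + 8*l*t)
o = -17472
F(96, S(11, 2))/(-8349) - 24999/o = (-16 + 8*(-16)*96)/(-8349) - 24999/(-17472) = (-16 - 12288)*(-1/8349) - 24999*(-1/17472) = -12304*(-1/8349) + 641/448 = 12304/8349 + 641/448 = 10863901/3740352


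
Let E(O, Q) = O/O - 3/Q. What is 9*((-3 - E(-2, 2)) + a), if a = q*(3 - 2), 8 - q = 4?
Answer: 27/2 ≈ 13.500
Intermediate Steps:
q = 4 (q = 8 - 1*4 = 8 - 4 = 4)
E(O, Q) = 1 - 3/Q
a = 4 (a = 4*(3 - 2) = 4*1 = 4)
9*((-3 - E(-2, 2)) + a) = 9*((-3 - (-3 + 2)/2) + 4) = 9*((-3 - (-1)/2) + 4) = 9*((-3 - 1*(-½)) + 4) = 9*((-3 + ½) + 4) = 9*(-5/2 + 4) = 9*(3/2) = 27/2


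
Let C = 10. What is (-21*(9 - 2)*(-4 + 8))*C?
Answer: -5880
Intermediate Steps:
(-21*(9 - 2)*(-4 + 8))*C = -21*(9 - 2)*(-4 + 8)*10 = -147*4*10 = -21*28*10 = -588*10 = -5880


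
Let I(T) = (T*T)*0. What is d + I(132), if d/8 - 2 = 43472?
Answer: 347792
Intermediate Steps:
I(T) = 0 (I(T) = T²*0 = 0)
d = 347792 (d = 16 + 8*43472 = 16 + 347776 = 347792)
d + I(132) = 347792 + 0 = 347792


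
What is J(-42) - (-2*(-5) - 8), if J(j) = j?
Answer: -44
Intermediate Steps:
J(-42) - (-2*(-5) - 8) = -42 - (-2*(-5) - 8) = -42 - (10 - 8) = -42 - 1*2 = -42 - 2 = -44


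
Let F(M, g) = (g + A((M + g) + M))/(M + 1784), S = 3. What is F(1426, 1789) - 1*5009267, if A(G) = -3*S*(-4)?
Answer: -3215949049/642 ≈ -5.0093e+6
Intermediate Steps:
A(G) = 36 (A(G) = -3*3*(-4) = -9*(-4) = 36)
F(M, g) = (36 + g)/(1784 + M) (F(M, g) = (g + 36)/(M + 1784) = (36 + g)/(1784 + M))
F(1426, 1789) - 1*5009267 = (36 + 1789)/(1784 + 1426) - 1*5009267 = 1825/3210 - 5009267 = (1/3210)*1825 - 5009267 = 365/642 - 5009267 = -3215949049/642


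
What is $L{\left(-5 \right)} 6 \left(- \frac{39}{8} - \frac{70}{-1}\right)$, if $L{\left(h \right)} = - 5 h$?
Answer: $\frac{39075}{4} \approx 9768.8$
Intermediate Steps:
$L{\left(-5 \right)} 6 \left(- \frac{39}{8} - \frac{70}{-1}\right) = \left(-5\right) \left(-5\right) 6 \left(- \frac{39}{8} - \frac{70}{-1}\right) = 25 \cdot 6 \left(\left(-39\right) \frac{1}{8} - -70\right) = 150 \left(- \frac{39}{8} + 70\right) = 150 \cdot \frac{521}{8} = \frac{39075}{4}$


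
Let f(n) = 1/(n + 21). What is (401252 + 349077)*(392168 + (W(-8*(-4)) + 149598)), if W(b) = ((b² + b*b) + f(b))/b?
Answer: 689510093221049/1696 ≈ 4.0655e+11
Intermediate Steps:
f(n) = 1/(21 + n)
W(b) = (1/(21 + b) + 2*b²)/b (W(b) = ((b² + b*b) + 1/(21 + b))/b = ((b² + b²) + 1/(21 + b))/b = (2*b² + 1/(21 + b))/b = (1/(21 + b) + 2*b²)/b)
(401252 + 349077)*(392168 + (W(-8*(-4)) + 149598)) = (401252 + 349077)*(392168 + ((1 + 2*(-8*(-4))²*(21 - 8*(-4)))/(((-8*(-4)))*(21 - 8*(-4))) + 149598)) = 750329*(392168 + ((1 + 2*32²*(21 + 32))/(32*(21 + 32)) + 149598)) = 750329*(392168 + ((1/32)*(1 + 2*1024*53)/53 + 149598)) = 750329*(392168 + ((1/32)*(1/53)*(1 + 108544) + 149598)) = 750329*(392168 + ((1/32)*(1/53)*108545 + 149598)) = 750329*(392168 + (108545/1696 + 149598)) = 750329*(392168 + 253826753/1696) = 750329*(918943681/1696) = 689510093221049/1696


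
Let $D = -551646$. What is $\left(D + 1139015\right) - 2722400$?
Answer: $-2135031$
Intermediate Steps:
$\left(D + 1139015\right) - 2722400 = \left(-551646 + 1139015\right) - 2722400 = 587369 - 2722400 = -2135031$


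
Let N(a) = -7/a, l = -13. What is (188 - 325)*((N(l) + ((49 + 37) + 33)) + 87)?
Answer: -367845/13 ≈ -28296.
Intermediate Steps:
(188 - 325)*((N(l) + ((49 + 37) + 33)) + 87) = (188 - 325)*((-7/(-13) + ((49 + 37) + 33)) + 87) = -137*((-7*(-1/13) + (86 + 33)) + 87) = -137*((7/13 + 119) + 87) = -137*(1554/13 + 87) = -137*2685/13 = -367845/13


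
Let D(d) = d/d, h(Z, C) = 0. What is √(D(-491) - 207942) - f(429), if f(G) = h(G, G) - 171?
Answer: 171 + I*√207941 ≈ 171.0 + 456.01*I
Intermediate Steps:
D(d) = 1
f(G) = -171 (f(G) = 0 - 171 = -171)
√(D(-491) - 207942) - f(429) = √(1 - 207942) - 1*(-171) = √(-207941) + 171 = I*√207941 + 171 = 171 + I*√207941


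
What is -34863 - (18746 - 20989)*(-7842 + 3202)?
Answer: -10442383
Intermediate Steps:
-34863 - (18746 - 20989)*(-7842 + 3202) = -34863 - (-2243)*(-4640) = -34863 - 1*10407520 = -34863 - 10407520 = -10442383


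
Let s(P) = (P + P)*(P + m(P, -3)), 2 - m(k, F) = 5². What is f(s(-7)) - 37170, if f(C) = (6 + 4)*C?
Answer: -32970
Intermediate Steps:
m(k, F) = -23 (m(k, F) = 2 - 1*5² = 2 - 1*25 = 2 - 25 = -23)
s(P) = 2*P*(-23 + P) (s(P) = (P + P)*(P - 23) = (2*P)*(-23 + P) = 2*P*(-23 + P))
f(C) = 10*C
f(s(-7)) - 37170 = 10*(2*(-7)*(-23 - 7)) - 37170 = 10*(2*(-7)*(-30)) - 37170 = 10*420 - 37170 = 4200 - 37170 = -32970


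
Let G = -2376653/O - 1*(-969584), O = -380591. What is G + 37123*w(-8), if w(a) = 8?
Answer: 482046758341/380591 ≈ 1.2666e+6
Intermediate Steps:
G = 369017320797/380591 (G = -2376653/(-380591) - 1*(-969584) = -2376653*(-1/380591) + 969584 = 2376653/380591 + 969584 = 369017320797/380591 ≈ 9.6959e+5)
G + 37123*w(-8) = 369017320797/380591 + 37123*8 = 369017320797/380591 + 296984 = 482046758341/380591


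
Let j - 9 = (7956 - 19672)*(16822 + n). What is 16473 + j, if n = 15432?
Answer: -377871382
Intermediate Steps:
j = -377887855 (j = 9 + (7956 - 19672)*(16822 + 15432) = 9 - 11716*32254 = 9 - 377887864 = -377887855)
16473 + j = 16473 - 377887855 = -377871382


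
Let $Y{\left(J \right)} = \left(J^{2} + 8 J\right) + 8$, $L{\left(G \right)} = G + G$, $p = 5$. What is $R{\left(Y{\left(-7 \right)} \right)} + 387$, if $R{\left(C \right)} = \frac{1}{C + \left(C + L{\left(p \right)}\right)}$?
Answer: $\frac{4645}{12} \approx 387.08$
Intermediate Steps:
$L{\left(G \right)} = 2 G$
$Y{\left(J \right)} = 8 + J^{2} + 8 J$
$R{\left(C \right)} = \frac{1}{10 + 2 C}$ ($R{\left(C \right)} = \frac{1}{C + \left(C + 2 \cdot 5\right)} = \frac{1}{C + \left(C + 10\right)} = \frac{1}{C + \left(10 + C\right)} = \frac{1}{10 + 2 C}$)
$R{\left(Y{\left(-7 \right)} \right)} + 387 = \frac{1}{2 \left(5 + \left(8 + \left(-7\right)^{2} + 8 \left(-7\right)\right)\right)} + 387 = \frac{1}{2 \left(5 + \left(8 + 49 - 56\right)\right)} + 387 = \frac{1}{2 \left(5 + 1\right)} + 387 = \frac{1}{2 \cdot 6} + 387 = \frac{1}{2} \cdot \frac{1}{6} + 387 = \frac{1}{12} + 387 = \frac{4645}{12}$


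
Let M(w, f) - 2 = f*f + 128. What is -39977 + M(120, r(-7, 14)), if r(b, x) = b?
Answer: -39798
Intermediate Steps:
M(w, f) = 130 + f**2 (M(w, f) = 2 + (f*f + 128) = 2 + (f**2 + 128) = 2 + (128 + f**2) = 130 + f**2)
-39977 + M(120, r(-7, 14)) = -39977 + (130 + (-7)**2) = -39977 + (130 + 49) = -39977 + 179 = -39798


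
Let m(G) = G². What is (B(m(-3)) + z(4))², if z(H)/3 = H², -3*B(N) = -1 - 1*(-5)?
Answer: 19600/9 ≈ 2177.8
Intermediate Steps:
B(N) = -4/3 (B(N) = -(-1 - 1*(-5))/3 = -(-1 + 5)/3 = -⅓*4 = -4/3)
z(H) = 3*H²
(B(m(-3)) + z(4))² = (-4/3 + 3*4²)² = (-4/3 + 3*16)² = (-4/3 + 48)² = (140/3)² = 19600/9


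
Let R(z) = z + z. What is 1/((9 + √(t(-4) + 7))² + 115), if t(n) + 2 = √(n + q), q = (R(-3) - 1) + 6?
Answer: 1/(115 + (9 + √(5 + I*√5))²) ≈ 0.0041203 - 0.00018762*I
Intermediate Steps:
R(z) = 2*z
q = -1 (q = (2*(-3) - 1) + 6 = (-6 - 1) + 6 = -7 + 6 = -1)
t(n) = -2 + √(-1 + n) (t(n) = -2 + √(n - 1) = -2 + √(-1 + n))
1/((9 + √(t(-4) + 7))² + 115) = 1/((9 + √((-2 + √(-1 - 4)) + 7))² + 115) = 1/((9 + √((-2 + √(-5)) + 7))² + 115) = 1/((9 + √((-2 + I*√5) + 7))² + 115) = 1/((9 + √(5 + I*√5))² + 115) = 1/(115 + (9 + √(5 + I*√5))²)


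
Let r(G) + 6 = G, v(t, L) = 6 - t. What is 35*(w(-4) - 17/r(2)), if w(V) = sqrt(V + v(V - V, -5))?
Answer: 595/4 + 35*sqrt(2) ≈ 198.25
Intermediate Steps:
r(G) = -6 + G
w(V) = sqrt(6 + V) (w(V) = sqrt(V + (6 - (V - V))) = sqrt(V + (6 - 1*0)) = sqrt(V + (6 + 0)) = sqrt(V + 6) = sqrt(6 + V))
35*(w(-4) - 17/r(2)) = 35*(sqrt(6 - 4) - 17/(-6 + 2)) = 35*(sqrt(2) - 17/(-4)) = 35*(sqrt(2) - 17*(-1/4)) = 35*(sqrt(2) + 17/4) = 35*(17/4 + sqrt(2)) = 595/4 + 35*sqrt(2)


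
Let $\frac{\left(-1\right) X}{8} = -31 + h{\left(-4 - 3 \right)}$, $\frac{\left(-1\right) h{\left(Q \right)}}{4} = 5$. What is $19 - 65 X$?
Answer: $-26501$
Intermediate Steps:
$h{\left(Q \right)} = -20$ ($h{\left(Q \right)} = \left(-4\right) 5 = -20$)
$X = 408$ ($X = - 8 \left(-31 - 20\right) = \left(-8\right) \left(-51\right) = 408$)
$19 - 65 X = 19 - 26520 = -26501$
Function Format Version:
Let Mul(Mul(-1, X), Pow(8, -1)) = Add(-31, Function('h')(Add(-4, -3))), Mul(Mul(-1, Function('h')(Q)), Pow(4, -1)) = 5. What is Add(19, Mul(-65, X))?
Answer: -26501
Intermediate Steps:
Function('h')(Q) = -20 (Function('h')(Q) = Mul(-4, 5) = -20)
X = 408 (X = Mul(-8, Add(-31, -20)) = Mul(-8, -51) = 408)
Add(19, Mul(-65, X)) = Add(19, Mul(-65, 408)) = Add(19, -26520) = -26501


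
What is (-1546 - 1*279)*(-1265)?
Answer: 2308625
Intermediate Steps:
(-1546 - 1*279)*(-1265) = (-1546 - 279)*(-1265) = -1825*(-1265) = 2308625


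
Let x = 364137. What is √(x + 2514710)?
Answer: √2878847 ≈ 1696.7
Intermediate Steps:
√(x + 2514710) = √(364137 + 2514710) = √2878847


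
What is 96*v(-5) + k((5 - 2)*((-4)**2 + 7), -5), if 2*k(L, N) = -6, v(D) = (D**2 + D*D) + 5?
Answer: 5277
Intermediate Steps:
v(D) = 5 + 2*D**2 (v(D) = (D**2 + D**2) + 5 = 2*D**2 + 5 = 5 + 2*D**2)
k(L, N) = -3 (k(L, N) = (1/2)*(-6) = -3)
96*v(-5) + k((5 - 2)*((-4)**2 + 7), -5) = 96*(5 + 2*(-5)**2) - 3 = 96*(5 + 2*25) - 3 = 96*(5 + 50) - 3 = 96*55 - 3 = 5280 - 3 = 5277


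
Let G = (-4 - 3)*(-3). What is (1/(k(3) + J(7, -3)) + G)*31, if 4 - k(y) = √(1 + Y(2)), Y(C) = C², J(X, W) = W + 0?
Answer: 2573/4 - 31*√5/4 ≈ 625.92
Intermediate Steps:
J(X, W) = W
k(y) = 4 - √5 (k(y) = 4 - √(1 + 2²) = 4 - √(1 + 4) = 4 - √5)
G = 21 (G = -7*(-3) = 21)
(1/(k(3) + J(7, -3)) + G)*31 = (1/((4 - √5) - 3) + 21)*31 = (1/(1 - √5) + 21)*31 = (21 + 1/(1 - √5))*31 = 651 + 31/(1 - √5)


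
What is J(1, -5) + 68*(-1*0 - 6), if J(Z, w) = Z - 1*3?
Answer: -410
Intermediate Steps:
J(Z, w) = -3 + Z (J(Z, w) = Z - 3 = -3 + Z)
J(1, -5) + 68*(-1*0 - 6) = (-3 + 1) + 68*(-1*0 - 6) = -2 + 68*(0 - 6) = -2 + 68*(-6) = -2 - 408 = -410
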